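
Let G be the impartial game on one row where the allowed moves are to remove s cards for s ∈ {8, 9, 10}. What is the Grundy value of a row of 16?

Build the Grundy sequence with g(k) = mex{g(k−s) : s ∈ {8, 9, 10}, s ≤ k}:
k:     0  1  2  3  4  5  6  7  8  9 10 11 12 13 14 15 16
g(k):  0  0  0  0  0  0  0  0  1  1  1  1  1  1  1  1  2
So g(16) = 2.

2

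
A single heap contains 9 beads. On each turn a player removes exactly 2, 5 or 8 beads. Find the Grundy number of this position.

Compute g(0), g(1), … for moves {2, 5, 8}:
g(0) = mex{} = 0
g(1) = mex{} = 0
g(2) = mex{0} = 1
g(3) = mex{0} = 1
g(4) = mex{1} = 0
g(5) = mex{0,1} = 2
g(6) = mex{0} = 1
g(7) = mex{1,2} = 0
g(8) = mex{0,1} = 2
g(9) = mex{0} = 1
So g(9) = 1.

1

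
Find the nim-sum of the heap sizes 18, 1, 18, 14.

Compute the nim-sum pairwise:
18 ⊕ 1 = 19
19 ⊕ 18 = 1
1 ⊕ 14 = 15

15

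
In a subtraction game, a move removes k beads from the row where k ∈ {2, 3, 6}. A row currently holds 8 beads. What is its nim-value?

Grundy values for subtraction set {2, 3, 6}:
k:     0  1  2  3  4  5  6  7  8
g(k):  0  0  1  1  2  0  3  1  2
So g(8) = 2.

2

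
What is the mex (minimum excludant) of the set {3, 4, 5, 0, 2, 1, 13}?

The values 0, 1, 2, 3, 4, 5 are all present; 6 is the first non-negative integer missing from the set.

6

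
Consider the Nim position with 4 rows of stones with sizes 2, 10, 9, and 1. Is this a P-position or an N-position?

P-position

In binary:
  0010  (2)
  1010  (10)
  1001  (9)
  0001  (1)
  ----
  0000  (0)
The nim-sum is 0, so this is a P-position: the player to move is in a losing position under optimal play.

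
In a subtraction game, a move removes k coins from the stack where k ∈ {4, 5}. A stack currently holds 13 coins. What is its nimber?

1

Build the Grundy sequence with g(k) = mex{g(k−s) : s ∈ {4, 5}, s ≤ k}:
g(0) = mex{} = 0
g(1) = mex{} = 0
g(2) = mex{} = 0
g(3) = mex{} = 0
g(4) = mex{0} = 1
g(5) = mex{0} = 1
g(6) = mex{0} = 1
g(7) = mex{0} = 1
g(8) = mex{0,1} = 2
g(9) = mex{1} = 0
g(10) = mex{1} = 0
g(11) = mex{1} = 0
g(12) = mex{1,2} = 0
g(13) = mex{0,2} = 1
So g(13) = 1.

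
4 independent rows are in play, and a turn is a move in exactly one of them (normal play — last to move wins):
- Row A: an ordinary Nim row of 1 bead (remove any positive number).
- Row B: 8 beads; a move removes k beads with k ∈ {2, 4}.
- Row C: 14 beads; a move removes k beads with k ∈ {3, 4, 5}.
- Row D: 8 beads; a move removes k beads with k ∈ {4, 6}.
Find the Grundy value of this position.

0

Row A is a plain Nim row of size 1, so its Grundy value is 1.
Build the Grundy sequence for row B with g(k) = mex{g(k−s) : s ∈ {2, 4}, s ≤ k}:
g(0) = mex{} = 0
g(1) = mex{} = 0
g(2) = mex{0} = 1
g(3) = mex{0} = 1
g(4) = mex{0,1} = 2
g(5) = mex{0,1} = 2
g(6) = mex{1,2} = 0
g(7) = mex{1,2} = 0
g(8) = mex{0,2} = 1
So g(8) = 1.
For row C, compute g(0), g(1), … with moves {3, 4, 5}:
k:     0  1  2  3  4  5  6  7  8  9 10 11 12 13 14
g(k):  0  0  0  1  1  1  2  2  0  0  0  1  1  1  2
So g(14) = 2.
For row D, compute g(0), g(1), … with moves {4, 6}:
g(0) = mex{} = 0
g(1) = mex{} = 0
g(2) = mex{} = 0
g(3) = mex{} = 0
g(4) = mex{0} = 1
g(5) = mex{0} = 1
g(6) = mex{0} = 1
g(7) = mex{0} = 1
g(8) = mex{0,1} = 2
So g(8) = 2.
By the Sprague-Grundy theorem, the Grundy value of a sum of independent games is the XOR of the component values.
Combined value = 1 XOR 1 XOR 2 XOR 2 = 0.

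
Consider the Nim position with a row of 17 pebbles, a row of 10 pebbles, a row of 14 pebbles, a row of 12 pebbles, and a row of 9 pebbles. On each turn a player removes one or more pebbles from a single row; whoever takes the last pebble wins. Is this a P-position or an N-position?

Nim-sum: 17 ⊕ 10 ⊕ 14 ⊕ 12 ⊕ 9 = 16.
The nim-sum is 16 ≠ 0, so this is an N-position: the player to move can win.

N-position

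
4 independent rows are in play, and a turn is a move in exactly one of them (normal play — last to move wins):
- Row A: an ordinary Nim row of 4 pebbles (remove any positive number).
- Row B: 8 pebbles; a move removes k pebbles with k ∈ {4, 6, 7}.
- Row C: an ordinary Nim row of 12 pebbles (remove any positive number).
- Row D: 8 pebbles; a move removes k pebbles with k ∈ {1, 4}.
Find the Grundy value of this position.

Row A is a plain Nim row of size 4, so its Grundy value is 4.
Build the Grundy sequence for row B with g(k) = mex{g(k−s) : s ∈ {4, 6, 7}, s ≤ k}:
g(0) = mex{} = 0
g(1) = mex{} = 0
g(2) = mex{} = 0
g(3) = mex{} = 0
g(4) = mex{0} = 1
g(5) = mex{0} = 1
g(6) = mex{0} = 1
g(7) = mex{0} = 1
g(8) = mex{0,1} = 2
So g(8) = 2.
Row C is a plain Nim row of size 12, so its Grundy value is 12.
For row D, compute g(0), g(1), … with moves {1, 4}:
g(0) = mex{} = 0
g(1) = mex{0} = 1
g(2) = mex{1} = 0
g(3) = mex{0} = 1
g(4) = mex{0,1} = 2
g(5) = mex{1,2} = 0
g(6) = mex{0} = 1
g(7) = mex{1} = 0
g(8) = mex{0,2} = 1
So g(8) = 1.
The value of a disjunctive sum is the nim-sum of the parts.
Combined value = 4 ⊕ 2 ⊕ 12 ⊕ 1 = 11.

11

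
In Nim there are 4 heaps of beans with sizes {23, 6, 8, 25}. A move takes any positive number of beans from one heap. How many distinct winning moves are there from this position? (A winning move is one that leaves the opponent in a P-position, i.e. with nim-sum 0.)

0

Compute the nim-sum pairwise:
23 ⊕ 6 = 17
17 ⊕ 8 = 25
25 ⊕ 25 = 0
The nim-sum is already 0, so every move leaves a nonzero nim-sum — there are no winning moves.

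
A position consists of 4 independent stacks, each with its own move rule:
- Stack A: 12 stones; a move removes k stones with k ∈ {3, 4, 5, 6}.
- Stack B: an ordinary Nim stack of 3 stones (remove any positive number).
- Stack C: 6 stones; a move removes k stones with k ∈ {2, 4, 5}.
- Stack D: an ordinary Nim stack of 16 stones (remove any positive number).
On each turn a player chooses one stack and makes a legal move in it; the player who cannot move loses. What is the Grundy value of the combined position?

Grundy values for stack A (subtraction set {3, 4, 5, 6}):
g(0) = mex{} = 0
g(1) = mex{} = 0
g(2) = mex{} = 0
g(3) = mex{0} = 1
g(4) = mex{0} = 1
g(5) = mex{0} = 1
g(6) = mex{0,1} = 2
g(7) = mex{0,1} = 2
g(8) = mex{0,1} = 2
g(9) = mex{1,2} = 0
g(10) = mex{1,2} = 0
g(11) = mex{1,2} = 0
g(12) = mex{0,2} = 1
So g(12) = 1.
Stack B is a plain Nim stack of size 3, so its Grundy value is 3.
Grundy values for stack C (subtraction set {2, 4, 5}):
k:     0  1  2  3  4  5  6
g(k):  0  0  1  1  2  2  3
So g(6) = 3.
Stack D is a plain Nim stack of size 16, so its Grundy value is 16.
The value of a disjunctive sum is the nim-sum of the parts.
Combined value = 1 XOR 3 XOR 3 XOR 16 = 17.

17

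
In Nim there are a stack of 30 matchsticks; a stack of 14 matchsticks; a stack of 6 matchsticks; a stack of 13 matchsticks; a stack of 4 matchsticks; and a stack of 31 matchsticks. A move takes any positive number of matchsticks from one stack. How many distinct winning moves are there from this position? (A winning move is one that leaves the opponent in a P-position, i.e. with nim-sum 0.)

0

Nim-sum: 30 ⊕ 14 ⊕ 6 ⊕ 13 ⊕ 4 ⊕ 31 = 0.
The nim-sum is already 0, so every move leaves a nonzero nim-sum — there are no winning moves.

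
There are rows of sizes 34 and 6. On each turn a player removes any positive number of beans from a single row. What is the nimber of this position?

36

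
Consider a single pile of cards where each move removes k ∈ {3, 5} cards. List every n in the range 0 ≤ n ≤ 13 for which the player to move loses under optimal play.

0, 1, 2, 8, 9, 10

Compute g(0), g(1), … for moves {3, 5}:
g(0) = mex{} = 0
g(1) = mex{} = 0
g(2) = mex{} = 0
g(3) = mex{0} = 1
g(4) = mex{0} = 1
g(5) = mex{0} = 1
g(6) = mex{0,1} = 2
g(7) = mex{0,1} = 2
g(8) = mex{1} = 0
g(9) = mex{1,2} = 0
g(10) = mex{1,2} = 0
g(11) = mex{0,2} = 1
g(12) = mex{0,2} = 1
g(13) = mex{0} = 1
The P-positions (g = 0) in 0..13 are 0, 1, 2, 8, 9, 10.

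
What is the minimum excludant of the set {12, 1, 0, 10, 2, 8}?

The values 0, 1, 2 are all present; 3 is the first non-negative integer missing from the set.

3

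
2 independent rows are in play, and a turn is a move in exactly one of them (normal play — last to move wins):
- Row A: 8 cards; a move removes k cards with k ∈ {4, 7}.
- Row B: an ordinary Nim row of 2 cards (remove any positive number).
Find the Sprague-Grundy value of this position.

0

Build the Grundy sequence for row A with g(k) = mex{g(k−s) : s ∈ {4, 7}, s ≤ k}:
g(0) = mex{} = 0
g(1) = mex{} = 0
g(2) = mex{} = 0
g(3) = mex{} = 0
g(4) = mex{0} = 1
g(5) = mex{0} = 1
g(6) = mex{0} = 1
g(7) = mex{0} = 1
g(8) = mex{0,1} = 2
So g(8) = 2.
Row B is a plain Nim row of size 2, so its Grundy value is 2.
The value of a disjunctive sum is the nim-sum of the parts.
Combined value = 2 XOR 2 = 0.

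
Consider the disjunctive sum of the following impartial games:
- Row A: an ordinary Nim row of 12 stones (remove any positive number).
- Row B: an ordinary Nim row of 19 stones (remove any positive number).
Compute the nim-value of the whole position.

31

Row A is a plain Nim row of size 12, so its Grundy value is 12.
Row B is a plain Nim row of size 19, so its Grundy value is 19.
The value of a disjunctive sum is the nim-sum of the parts.
Combined value = 12 XOR 19 = 31.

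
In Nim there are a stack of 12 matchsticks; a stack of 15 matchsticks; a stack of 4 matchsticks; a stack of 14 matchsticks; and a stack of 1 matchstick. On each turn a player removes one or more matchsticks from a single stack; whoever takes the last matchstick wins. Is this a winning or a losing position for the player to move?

Bitwise XOR of the heap sizes:
  1100  (12)
  1111  (15)
  0100  (4)
  1110  (14)
  0001  (1)
  ----
  1000  (8)
The nim-sum is 8 ≠ 0, so this is an N-position: the player to move can win.

Winning position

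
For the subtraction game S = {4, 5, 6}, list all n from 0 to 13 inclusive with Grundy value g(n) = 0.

0, 1, 2, 3, 10, 11, 12, 13

Compute g(0), g(1), … for moves {4, 5, 6}:
k:     0  1  2  3  4  5  6  7  8  9 10 11 12 13
g(k):  0  0  0  0  1  1  1  1  2  2  0  0  0  0
The P-positions (g = 0) in 0..13 are 0, 1, 2, 3, 10, 11, 12, 13.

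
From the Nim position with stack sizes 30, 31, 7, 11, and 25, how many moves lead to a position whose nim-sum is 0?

Nim-sum: 30 ⊕ 31 ⊕ 7 ⊕ 11 ⊕ 25 = 20.
The overall nim-sum is X = 20. A stack of size p has a winning move iff p XOR X < p (reduce it to p XOR X).
  30: 30 XOR 20 = 10 < 30 — winning move (to 10).
  31: 31 XOR 20 = 11 < 31 — winning move (to 11).
  7: 7 XOR 20 = 19 ≥ 7 — no move.
  11: 11 XOR 20 = 31 ≥ 11 — no move.
  25: 25 XOR 20 = 13 < 25 — winning move (to 13).
That gives 3 winning moves.

3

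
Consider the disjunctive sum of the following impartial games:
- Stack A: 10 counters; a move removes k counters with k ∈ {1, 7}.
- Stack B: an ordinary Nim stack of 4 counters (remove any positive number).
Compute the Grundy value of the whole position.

4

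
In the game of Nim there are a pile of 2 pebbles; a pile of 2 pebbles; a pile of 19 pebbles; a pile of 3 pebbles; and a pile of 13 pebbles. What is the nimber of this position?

Nim-sum: 2 ^ 2 ^ 19 ^ 3 ^ 13 = 29.

29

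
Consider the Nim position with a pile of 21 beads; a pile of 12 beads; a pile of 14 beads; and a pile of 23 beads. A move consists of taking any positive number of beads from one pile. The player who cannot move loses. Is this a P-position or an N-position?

Compute the nim-sum pairwise:
21 XOR 12 = 25
25 XOR 14 = 23
23 XOR 23 = 0
The nim-sum is 0, so this is a P-position: the player to move is in a losing position under optimal play.

P-position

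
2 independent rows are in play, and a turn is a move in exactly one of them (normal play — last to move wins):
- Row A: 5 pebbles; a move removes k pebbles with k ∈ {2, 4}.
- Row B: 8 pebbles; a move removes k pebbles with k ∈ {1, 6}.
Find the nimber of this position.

3

For row A, compute g(0), g(1), … with moves {2, 4}:
k:     0  1  2  3  4  5
g(k):  0  0  1  1  2  2
So g(5) = 2.
For row B, compute g(0), g(1), … with moves {1, 6}:
k:     0  1  2  3  4  5  6  7  8
g(k):  0  1  0  1  0  1  2  0  1
So g(8) = 1.
By the Sprague-Grundy theorem, the Grundy value of a sum of independent games is the XOR of the component values.
Combined value = 2 XOR 1 = 3.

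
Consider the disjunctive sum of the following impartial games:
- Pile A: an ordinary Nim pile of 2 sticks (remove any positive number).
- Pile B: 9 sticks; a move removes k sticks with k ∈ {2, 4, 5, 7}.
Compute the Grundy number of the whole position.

2

Pile A is a plain Nim pile of size 2, so its Grundy value is 2.
Grundy values for pile B (subtraction set {2, 4, 5, 7}):
g(0) = mex{} = 0
g(1) = mex{} = 0
g(2) = mex{0} = 1
g(3) = mex{0} = 1
g(4) = mex{0,1} = 2
g(5) = mex{0,1} = 2
g(6) = mex{0,1,2} = 3
g(7) = mex{0,1,2} = 3
g(8) = mex{0,1,2,3} = 4
g(9) = mex{1,2,3} = 0
So g(9) = 0.
The value of a disjunctive sum is the nim-sum of the parts.
Combined value = 2 ⊕ 0 = 2.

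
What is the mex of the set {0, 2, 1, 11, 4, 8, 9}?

3

The values 0, 1, 2 are all present; 3 is the first non-negative integer missing from the set.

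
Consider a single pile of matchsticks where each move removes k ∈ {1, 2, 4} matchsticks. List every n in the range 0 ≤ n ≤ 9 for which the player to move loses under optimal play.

Compute g(0), g(1), … for moves {1, 2, 4}:
g(0) = mex{} = 0
g(1) = mex{0} = 1
g(2) = mex{0,1} = 2
g(3) = mex{1,2} = 0
g(4) = mex{0,2} = 1
g(5) = mex{0,1} = 2
g(6) = mex{1,2} = 0
g(7) = mex{0,2} = 1
g(8) = mex{0,1} = 2
g(9) = mex{1,2} = 0
The P-positions (g = 0) in 0..9 are 0, 3, 6, 9.

0, 3, 6, 9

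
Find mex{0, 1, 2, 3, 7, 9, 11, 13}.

4

The values 0, 1, 2, 3 are all present; 4 is the first non-negative integer missing from the set.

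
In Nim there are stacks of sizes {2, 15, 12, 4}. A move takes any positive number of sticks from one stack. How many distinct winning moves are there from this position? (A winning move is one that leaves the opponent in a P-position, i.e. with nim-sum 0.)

3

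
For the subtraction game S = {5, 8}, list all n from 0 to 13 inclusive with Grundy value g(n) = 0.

0, 1, 2, 3, 4, 13

Build the Grundy sequence with g(k) = mex{g(k−s) : s ∈ {5, 8}, s ≤ k}:
g(0) = mex{} = 0
g(1) = mex{} = 0
g(2) = mex{} = 0
g(3) = mex{} = 0
g(4) = mex{} = 0
g(5) = mex{0} = 1
g(6) = mex{0} = 1
g(7) = mex{0} = 1
g(8) = mex{0} = 1
g(9) = mex{0} = 1
g(10) = mex{0,1} = 2
g(11) = mex{0,1} = 2
g(12) = mex{0,1} = 2
g(13) = mex{1} = 0
The P-positions (g = 0) in 0..13 are 0, 1, 2, 3, 4, 13.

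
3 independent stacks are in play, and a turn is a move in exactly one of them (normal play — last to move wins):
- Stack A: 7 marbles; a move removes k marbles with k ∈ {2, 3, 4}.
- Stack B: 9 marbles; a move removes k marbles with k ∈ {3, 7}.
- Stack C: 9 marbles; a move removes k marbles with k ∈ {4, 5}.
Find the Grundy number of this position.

1

Build the Grundy sequence for stack A with g(k) = mex{g(k−s) : s ∈ {2, 3, 4}, s ≤ k}:
g(0) = mex{} = 0
g(1) = mex{} = 0
g(2) = mex{0} = 1
g(3) = mex{0} = 1
g(4) = mex{0,1} = 2
g(5) = mex{0,1} = 2
g(6) = mex{1,2} = 0
g(7) = mex{1,2} = 0
So g(7) = 0.
Build the Grundy sequence for stack B with g(k) = mex{g(k−s) : s ∈ {3, 7}, s ≤ k}:
g(0) = mex{} = 0
g(1) = mex{} = 0
g(2) = mex{} = 0
g(3) = mex{0} = 1
g(4) = mex{0} = 1
g(5) = mex{0} = 1
g(6) = mex{1} = 0
g(7) = mex{0,1} = 2
g(8) = mex{0,1} = 2
g(9) = mex{0} = 1
So g(9) = 1.
For stack C, compute g(0), g(1), … with moves {4, 5}:
k:     0  1  2  3  4  5  6  7  8  9
g(k):  0  0  0  0  1  1  1  1  2  0
So g(9) = 0.
The value of a disjunctive sum is the nim-sum of the parts.
Combined value = 0 ⊕ 1 ⊕ 0 = 1.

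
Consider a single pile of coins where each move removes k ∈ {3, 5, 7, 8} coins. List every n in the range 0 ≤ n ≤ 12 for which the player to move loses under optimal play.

0, 1, 2, 11, 12

Compute g(0), g(1), … for moves {3, 5, 7, 8}:
g(0) = mex{} = 0
g(1) = mex{} = 0
g(2) = mex{} = 0
g(3) = mex{0} = 1
g(4) = mex{0} = 1
g(5) = mex{0} = 1
g(6) = mex{0,1} = 2
g(7) = mex{0,1} = 2
g(8) = mex{0,1} = 2
g(9) = mex{0,1,2} = 3
g(10) = mex{0,1,2} = 3
g(11) = mex{1,2} = 0
g(12) = mex{1,2,3} = 0
The P-positions (g = 0) in 0..12 are 0, 1, 2, 11, 12.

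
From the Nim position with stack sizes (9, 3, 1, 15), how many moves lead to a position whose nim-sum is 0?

1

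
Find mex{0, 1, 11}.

2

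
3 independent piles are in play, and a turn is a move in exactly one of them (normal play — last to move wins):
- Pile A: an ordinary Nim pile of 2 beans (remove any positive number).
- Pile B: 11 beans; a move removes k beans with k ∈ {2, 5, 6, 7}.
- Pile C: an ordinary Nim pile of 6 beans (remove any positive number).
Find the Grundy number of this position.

7

Pile A is a plain Nim pile of size 2, so its Grundy value is 2.
Grundy values for pile B (subtraction set {2, 5, 6, 7}):
g(0) = mex{} = 0
g(1) = mex{} = 0
g(2) = mex{0} = 1
g(3) = mex{0} = 1
g(4) = mex{1} = 0
g(5) = mex{0,1} = 2
g(6) = mex{0} = 1
g(7) = mex{0,1,2} = 3
g(8) = mex{0,1} = 2
g(9) = mex{0,1,3} = 2
g(10) = mex{0,1,2} = 3
g(11) = mex{0,1,2} = 3
So g(11) = 3.
Pile C is a plain Nim pile of size 6, so its Grundy value is 6.
The value of a disjunctive sum is the nim-sum of the parts.
Combined value = 2 XOR 3 XOR 6 = 7.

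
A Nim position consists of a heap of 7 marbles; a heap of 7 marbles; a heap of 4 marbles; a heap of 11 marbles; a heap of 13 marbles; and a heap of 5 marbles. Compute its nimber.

Compute the nim-sum pairwise:
7 ^ 7 = 0
0 ^ 4 = 4
4 ^ 11 = 15
15 ^ 13 = 2
2 ^ 5 = 7

7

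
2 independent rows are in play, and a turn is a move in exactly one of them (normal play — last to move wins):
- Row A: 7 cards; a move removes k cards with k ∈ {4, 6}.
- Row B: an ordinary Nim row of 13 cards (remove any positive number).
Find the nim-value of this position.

For row A, compute g(0), g(1), … with moves {4, 6}:
k:     0  1  2  3  4  5  6  7
g(k):  0  0  0  0  1  1  1  1
So g(7) = 1.
Row B is a plain Nim row of size 13, so its Grundy value is 13.
The value of a disjunctive sum is the nim-sum of the parts.
Combined value = 1 XOR 13 = 12.

12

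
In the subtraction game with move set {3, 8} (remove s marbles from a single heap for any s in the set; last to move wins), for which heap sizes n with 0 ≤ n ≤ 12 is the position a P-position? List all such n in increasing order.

Grundy values for subtraction set {3, 8}:
k:     0  1  2  3  4  5  6  7  8  9 10 11 12
g(k):  0  0  0  1  1  1  0  0  2  1  1  0  0
The P-positions (g = 0) in 0..12 are 0, 1, 2, 6, 7, 11, 12.

0, 1, 2, 6, 7, 11, 12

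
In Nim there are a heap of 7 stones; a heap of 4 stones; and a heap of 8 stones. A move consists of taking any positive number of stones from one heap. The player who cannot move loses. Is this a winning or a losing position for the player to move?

Nim-sum: 7 ^ 4 ^ 8 = 11.
The nim-sum is 11 ≠ 0, so this is an N-position: the player to move can win.

Winning position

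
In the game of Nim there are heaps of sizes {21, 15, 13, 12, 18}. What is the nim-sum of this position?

9

Compute the nim-sum pairwise:
21 XOR 15 = 26
26 XOR 13 = 23
23 XOR 12 = 27
27 XOR 18 = 9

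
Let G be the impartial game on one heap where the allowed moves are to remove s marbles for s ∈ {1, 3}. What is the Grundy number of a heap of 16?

0

Build the Grundy sequence with g(k) = mex{g(k−s) : s ∈ {1, 3}, s ≤ k}:
k:     0  1  2  3  4  5  6  7  8  9 10 11 12 13 14 15 16
g(k):  0  1  0  1  0  1  0  1  0  1  0  1  0  1  0  1  0
So g(16) = 0.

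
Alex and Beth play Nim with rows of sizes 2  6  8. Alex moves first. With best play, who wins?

Compute the nim-sum pairwise:
2 ^ 6 = 4
4 ^ 8 = 12
The nim-sum is 12 ≠ 0, so this is an N-position: the player to move can win; Alex has a winning move.

Alex wins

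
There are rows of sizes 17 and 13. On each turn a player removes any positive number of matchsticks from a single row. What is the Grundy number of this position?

Compute the nim-sum pairwise:
17 ⊕ 13 = 28

28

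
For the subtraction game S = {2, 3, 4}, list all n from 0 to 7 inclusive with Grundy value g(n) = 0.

0, 1, 6, 7

Compute g(0), g(1), … for moves {2, 3, 4}:
g(0) = mex{} = 0
g(1) = mex{} = 0
g(2) = mex{0} = 1
g(3) = mex{0} = 1
g(4) = mex{0,1} = 2
g(5) = mex{0,1} = 2
g(6) = mex{1,2} = 0
g(7) = mex{1,2} = 0
The P-positions (g = 0) in 0..7 are 0, 1, 6, 7.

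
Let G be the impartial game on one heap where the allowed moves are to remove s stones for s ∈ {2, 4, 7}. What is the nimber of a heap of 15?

Compute g(0), g(1), … for moves {2, 4, 7}:
k:     0  1  2  3  4  5  6  7  8  9 10 11 12 13 14 15
g(k):  0  0  1  1  2  2  0  3  1  0  2  1  0  2  1  0
So g(15) = 0.

0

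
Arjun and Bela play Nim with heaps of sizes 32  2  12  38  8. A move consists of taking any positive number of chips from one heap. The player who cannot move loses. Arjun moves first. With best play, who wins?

Bela wins

Nim-sum: 32 ⊕ 2 ⊕ 12 ⊕ 38 ⊕ 8 = 0.
The nim-sum is 0, so this is a P-position: the player to move is in a losing position under optimal play; Arjun is about to move from it and so loses — Bela wins.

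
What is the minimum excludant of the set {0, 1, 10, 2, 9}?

3

The values 0, 1, 2 are all present; 3 is the first non-negative integer missing from the set.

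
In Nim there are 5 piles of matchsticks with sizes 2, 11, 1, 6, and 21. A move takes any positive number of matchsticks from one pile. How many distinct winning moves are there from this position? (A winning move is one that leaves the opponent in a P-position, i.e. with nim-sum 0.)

1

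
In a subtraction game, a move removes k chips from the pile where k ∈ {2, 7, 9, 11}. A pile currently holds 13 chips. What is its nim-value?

Grundy values for subtraction set {2, 7, 9, 11}:
k:     0  1  2  3  4  5  6  7  8  9 10 11 12 13
g(k):  0  0  1  1  0  0  1  1  2  2  3  3  2  2
So g(13) = 2.

2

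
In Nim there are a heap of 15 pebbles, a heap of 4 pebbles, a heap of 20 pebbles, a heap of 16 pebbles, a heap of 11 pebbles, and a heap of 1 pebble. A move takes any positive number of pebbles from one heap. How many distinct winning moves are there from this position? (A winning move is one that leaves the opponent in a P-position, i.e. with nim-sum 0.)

3

Compute the nim-sum pairwise:
15 ^ 4 = 11
11 ^ 20 = 31
31 ^ 16 = 15
15 ^ 11 = 4
4 ^ 1 = 5
The overall nim-sum is X = 5. A heap of size p has a winning move iff p XOR X < p (reduce it to p XOR X).
  15: 15 XOR 5 = 10 < 15 — winning move (to 10).
  4: 4 XOR 5 = 1 < 4 — winning move (to 1).
  20: 20 XOR 5 = 17 < 20 — winning move (to 17).
  16: 16 XOR 5 = 21 ≥ 16 — no move.
  11: 11 XOR 5 = 14 ≥ 11 — no move.
  1: 1 XOR 5 = 4 ≥ 1 — no move.
That gives 3 winning moves.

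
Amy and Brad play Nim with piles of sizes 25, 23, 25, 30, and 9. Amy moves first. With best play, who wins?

Bitwise XOR of the heap sizes:
  11001  (25)
  10111  (23)
  11001  (25)
  11110  (30)
  01001  (9)
  -----
  00000  (0)
The nim-sum is 0, so this is a P-position: the player to move is in a losing position under optimal play; Amy is about to move from it and so loses — Brad wins.

Brad wins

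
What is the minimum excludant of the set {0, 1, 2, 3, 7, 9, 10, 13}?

4

The values 0, 1, 2, 3 are all present; 4 is the first non-negative integer missing from the set.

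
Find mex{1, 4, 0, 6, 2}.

The values 0, 1, 2 are all present; 3 is the first non-negative integer missing from the set.

3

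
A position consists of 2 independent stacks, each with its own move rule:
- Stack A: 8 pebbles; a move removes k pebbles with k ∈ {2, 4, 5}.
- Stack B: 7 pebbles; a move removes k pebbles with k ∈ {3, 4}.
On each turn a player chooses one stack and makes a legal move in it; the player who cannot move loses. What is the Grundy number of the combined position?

Grundy values for stack A (subtraction set {2, 4, 5}):
g(0) = mex{} = 0
g(1) = mex{} = 0
g(2) = mex{0} = 1
g(3) = mex{0} = 1
g(4) = mex{0,1} = 2
g(5) = mex{0,1} = 2
g(6) = mex{0,1,2} = 3
g(7) = mex{1,2} = 0
g(8) = mex{1,2,3} = 0
So g(8) = 0.
Build the Grundy sequence for stack B with g(k) = mex{g(k−s) : s ∈ {3, 4}, s ≤ k}:
g(0) = mex{} = 0
g(1) = mex{} = 0
g(2) = mex{} = 0
g(3) = mex{0} = 1
g(4) = mex{0} = 1
g(5) = mex{0} = 1
g(6) = mex{0,1} = 2
g(7) = mex{1} = 0
So g(7) = 0.
The value of a disjunctive sum is the nim-sum of the parts.
Combined value = 0 ⊕ 0 = 0.

0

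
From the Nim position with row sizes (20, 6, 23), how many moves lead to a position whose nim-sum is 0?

In binary:
  10100  (20)
  00110  (6)
  10111  (23)
  -----
  00101  (5)
The overall nim-sum is X = 5. A row of size p has a winning move iff p XOR X < p (reduce it to p XOR X).
  20: 20 XOR 5 = 17 < 20 — winning move (to 17).
  6: 6 XOR 5 = 3 < 6 — winning move (to 3).
  23: 23 XOR 5 = 18 < 23 — winning move (to 18).
That gives 3 winning moves.

3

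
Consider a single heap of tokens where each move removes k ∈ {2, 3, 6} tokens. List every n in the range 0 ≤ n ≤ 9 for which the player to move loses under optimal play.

Grundy values for subtraction set {2, 3, 6}:
g(0) = mex{} = 0
g(1) = mex{} = 0
g(2) = mex{0} = 1
g(3) = mex{0} = 1
g(4) = mex{0,1} = 2
g(5) = mex{1} = 0
g(6) = mex{0,1,2} = 3
g(7) = mex{0,2} = 1
g(8) = mex{0,1,3} = 2
g(9) = mex{1,3} = 0
The P-positions (g = 0) in 0..9 are 0, 1, 5, 9.

0, 1, 5, 9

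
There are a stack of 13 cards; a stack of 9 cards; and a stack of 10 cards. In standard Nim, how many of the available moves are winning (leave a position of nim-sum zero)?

3

Nim-sum: 13 XOR 9 XOR 10 = 14.
The overall nim-sum is X = 14. A stack of size p has a winning move iff p XOR X < p (reduce it to p XOR X).
  13: 13 XOR 14 = 3 < 13 — winning move (to 3).
  9: 9 XOR 14 = 7 < 9 — winning move (to 7).
  10: 10 XOR 14 = 4 < 10 — winning move (to 4).
That gives 3 winning moves.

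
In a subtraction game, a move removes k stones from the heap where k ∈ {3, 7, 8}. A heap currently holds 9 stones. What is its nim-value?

Compute g(0), g(1), … for moves {3, 7, 8}:
g(0) = mex{} = 0
g(1) = mex{} = 0
g(2) = mex{} = 0
g(3) = mex{0} = 1
g(4) = mex{0} = 1
g(5) = mex{0} = 1
g(6) = mex{1} = 0
g(7) = mex{0,1} = 2
g(8) = mex{0,1} = 2
g(9) = mex{0} = 1
So g(9) = 1.

1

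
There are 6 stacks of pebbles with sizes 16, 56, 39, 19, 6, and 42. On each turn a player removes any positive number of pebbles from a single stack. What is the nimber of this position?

Compute the nim-sum pairwise:
16 ^ 56 = 40
40 ^ 39 = 15
15 ^ 19 = 28
28 ^ 6 = 26
26 ^ 42 = 48

48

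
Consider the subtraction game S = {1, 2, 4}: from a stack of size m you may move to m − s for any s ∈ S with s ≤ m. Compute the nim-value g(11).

2

Grundy values for subtraction set {1, 2, 4}:
g(0) = mex{} = 0
g(1) = mex{0} = 1
g(2) = mex{0,1} = 2
g(3) = mex{1,2} = 0
g(4) = mex{0,2} = 1
g(5) = mex{0,1} = 2
g(6) = mex{1,2} = 0
g(7) = mex{0,2} = 1
g(8) = mex{0,1} = 2
g(9) = mex{1,2} = 0
g(10) = mex{0,2} = 1
g(11) = mex{0,1} = 2
So g(11) = 2.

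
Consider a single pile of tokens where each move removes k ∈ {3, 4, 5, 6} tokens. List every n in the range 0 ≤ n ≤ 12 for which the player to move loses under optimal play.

Compute g(0), g(1), … for moves {3, 4, 5, 6}:
g(0) = mex{} = 0
g(1) = mex{} = 0
g(2) = mex{} = 0
g(3) = mex{0} = 1
g(4) = mex{0} = 1
g(5) = mex{0} = 1
g(6) = mex{0,1} = 2
g(7) = mex{0,1} = 2
g(8) = mex{0,1} = 2
g(9) = mex{1,2} = 0
g(10) = mex{1,2} = 0
g(11) = mex{1,2} = 0
g(12) = mex{0,2} = 1
The P-positions (g = 0) in 0..12 are 0, 1, 2, 9, 10, 11.

0, 1, 2, 9, 10, 11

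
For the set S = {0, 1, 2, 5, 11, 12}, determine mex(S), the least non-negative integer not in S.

The values 0, 1, 2 are all present; 3 is the first non-negative integer missing from the set.

3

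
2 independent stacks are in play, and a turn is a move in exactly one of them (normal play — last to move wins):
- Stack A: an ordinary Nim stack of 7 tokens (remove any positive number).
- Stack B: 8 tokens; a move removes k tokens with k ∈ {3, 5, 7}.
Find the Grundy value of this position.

5

Stack A is a plain Nim stack of size 7, so its Grundy value is 7.
For stack B, compute g(0), g(1), … with moves {3, 5, 7}:
k:     0  1  2  3  4  5  6  7  8
g(k):  0  0  0  1  1  1  2  2  2
So g(8) = 2.
By the Sprague-Grundy theorem, the Grundy value of a sum of independent games is the XOR of the component values.
Combined value = 7 XOR 2 = 5.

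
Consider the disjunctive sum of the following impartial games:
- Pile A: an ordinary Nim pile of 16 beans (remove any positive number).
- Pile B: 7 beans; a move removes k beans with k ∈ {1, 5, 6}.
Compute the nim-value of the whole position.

Pile A is a plain Nim pile of size 16, so its Grundy value is 16.
Build the Grundy sequence for pile B with g(k) = mex{g(k−s) : s ∈ {1, 5, 6}, s ≤ k}:
k:     0  1  2  3  4  5  6  7
g(k):  0  1  0  1  0  1  2  3
So g(7) = 3.
By the Sprague-Grundy theorem, the Grundy value of a sum of independent games is the XOR of the component values.
Combined value = 16 ⊕ 3 = 19.

19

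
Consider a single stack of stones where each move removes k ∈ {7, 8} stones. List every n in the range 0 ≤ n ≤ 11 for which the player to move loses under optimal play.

0, 1, 2, 3, 4, 5, 6

Build the Grundy sequence with g(k) = mex{g(k−s) : s ∈ {7, 8}, s ≤ k}:
k:     0  1  2  3  4  5  6  7  8  9 10 11
g(k):  0  0  0  0  0  0  0  1  1  1  1  1
The P-positions (g = 0) in 0..11 are 0, 1, 2, 3, 4, 5, 6.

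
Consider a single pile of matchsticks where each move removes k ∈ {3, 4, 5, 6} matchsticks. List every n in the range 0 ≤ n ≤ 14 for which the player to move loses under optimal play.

0, 1, 2, 9, 10, 11

Build the Grundy sequence with g(k) = mex{g(k−s) : s ∈ {3, 4, 5, 6}, s ≤ k}:
g(0) = mex{} = 0
g(1) = mex{} = 0
g(2) = mex{} = 0
g(3) = mex{0} = 1
g(4) = mex{0} = 1
g(5) = mex{0} = 1
g(6) = mex{0,1} = 2
g(7) = mex{0,1} = 2
g(8) = mex{0,1} = 2
g(9) = mex{1,2} = 0
g(10) = mex{1,2} = 0
g(11) = mex{1,2} = 0
g(12) = mex{0,2} = 1
g(13) = mex{0,2} = 1
g(14) = mex{0,2} = 1
The P-positions (g = 0) in 0..14 are 0, 1, 2, 9, 10, 11.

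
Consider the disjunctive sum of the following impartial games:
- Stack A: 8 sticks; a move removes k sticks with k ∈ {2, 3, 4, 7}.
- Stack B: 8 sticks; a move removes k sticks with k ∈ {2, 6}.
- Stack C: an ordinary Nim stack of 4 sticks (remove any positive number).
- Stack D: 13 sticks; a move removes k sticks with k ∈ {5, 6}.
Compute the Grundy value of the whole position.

Grundy values for stack A (subtraction set {2, 3, 4, 7}):
g(0) = mex{} = 0
g(1) = mex{} = 0
g(2) = mex{0} = 1
g(3) = mex{0} = 1
g(4) = mex{0,1} = 2
g(5) = mex{0,1} = 2
g(6) = mex{1,2} = 0
g(7) = mex{0,1,2} = 3
g(8) = mex{0,2} = 1
So g(8) = 1.
Build the Grundy sequence for stack B with g(k) = mex{g(k−s) : s ∈ {2, 6}, s ≤ k}:
g(0) = mex{} = 0
g(1) = mex{} = 0
g(2) = mex{0} = 1
g(3) = mex{0} = 1
g(4) = mex{1} = 0
g(5) = mex{1} = 0
g(6) = mex{0} = 1
g(7) = mex{0} = 1
g(8) = mex{1} = 0
So g(8) = 0.
Stack C is a plain Nim stack of size 4, so its Grundy value is 4.
For stack D, compute g(0), g(1), … with moves {5, 6}:
k:     0  1  2  3  4  5  6  7  8  9 10 11 12 13
g(k):  0  0  0  0  0  1  1  1  1  1  2  0  0  0
So g(13) = 0.
The value of a disjunctive sum is the nim-sum of the parts.
Combined value = 1 ⊕ 0 ⊕ 4 ⊕ 0 = 5.

5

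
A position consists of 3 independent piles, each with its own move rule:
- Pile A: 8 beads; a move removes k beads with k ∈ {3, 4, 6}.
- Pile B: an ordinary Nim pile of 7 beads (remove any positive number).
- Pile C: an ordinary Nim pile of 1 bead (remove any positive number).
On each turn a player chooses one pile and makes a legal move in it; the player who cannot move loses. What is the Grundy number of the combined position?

Grundy values for pile A (subtraction set {3, 4, 6}):
k:     0  1  2  3  4  5  6  7  8
g(k):  0  0  0  1  1  1  2  2  2
So g(8) = 2.
Pile B is a plain Nim pile of size 7, so its Grundy value is 7.
Pile C is a plain Nim pile of size 1, so its Grundy value is 1.
The value of a disjunctive sum is the nim-sum of the parts.
Combined value = 2 XOR 7 XOR 1 = 4.

4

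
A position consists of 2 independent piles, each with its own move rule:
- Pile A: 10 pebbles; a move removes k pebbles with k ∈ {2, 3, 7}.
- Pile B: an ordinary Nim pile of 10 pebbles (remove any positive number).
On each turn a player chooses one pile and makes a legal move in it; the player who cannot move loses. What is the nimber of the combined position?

10

Grundy values for pile A (subtraction set {2, 3, 7}):
k:     0  1  2  3  4  5  6  7  8  9 10
g(k):  0  0  1  1  2  0  0  1  1  2  0
So g(10) = 0.
Pile B is a plain Nim pile of size 10, so its Grundy value is 10.
By the Sprague-Grundy theorem, the Grundy value of a sum of independent games is the XOR of the component values.
Combined value = 0 ⊕ 10 = 10.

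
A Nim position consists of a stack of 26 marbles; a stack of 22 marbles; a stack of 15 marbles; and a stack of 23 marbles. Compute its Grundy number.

Compute the nim-sum pairwise:
26 XOR 22 = 12
12 XOR 15 = 3
3 XOR 23 = 20

20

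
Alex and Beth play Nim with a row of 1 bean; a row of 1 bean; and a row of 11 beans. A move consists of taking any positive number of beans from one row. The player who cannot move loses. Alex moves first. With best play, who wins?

Alex wins

Nim-sum: 1 XOR 1 XOR 11 = 11.
The nim-sum is 11 ≠ 0, so this is an N-position: the player to move can win; Alex has a winning move.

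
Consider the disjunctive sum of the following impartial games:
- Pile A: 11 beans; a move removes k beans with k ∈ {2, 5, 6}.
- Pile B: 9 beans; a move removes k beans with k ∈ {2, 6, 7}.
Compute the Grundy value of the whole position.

Build the Grundy sequence for pile A with g(k) = mex{g(k−s) : s ∈ {2, 5, 6}, s ≤ k}:
g(0) = mex{} = 0
g(1) = mex{} = 0
g(2) = mex{0} = 1
g(3) = mex{0} = 1
g(4) = mex{1} = 0
g(5) = mex{0,1} = 2
g(6) = mex{0} = 1
g(7) = mex{0,1,2} = 3
g(8) = mex{1} = 0
g(9) = mex{0,1,3} = 2
g(10) = mex{0,2} = 1
g(11) = mex{1,2} = 0
So g(11) = 0.
Grundy values for pile B (subtraction set {2, 6, 7}):
g(0) = mex{} = 0
g(1) = mex{} = 0
g(2) = mex{0} = 1
g(3) = mex{0} = 1
g(4) = mex{1} = 0
g(5) = mex{1} = 0
g(6) = mex{0} = 1
g(7) = mex{0} = 1
g(8) = mex{0,1} = 2
g(9) = mex{1} = 0
So g(9) = 0.
The value of a disjunctive sum is the nim-sum of the parts.
Combined value = 0 ⊕ 0 = 0.

0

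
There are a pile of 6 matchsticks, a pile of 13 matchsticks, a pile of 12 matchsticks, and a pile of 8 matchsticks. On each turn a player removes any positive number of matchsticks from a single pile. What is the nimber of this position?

15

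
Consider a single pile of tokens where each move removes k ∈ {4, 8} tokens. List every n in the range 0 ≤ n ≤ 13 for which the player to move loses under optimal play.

0, 1, 2, 3, 12, 13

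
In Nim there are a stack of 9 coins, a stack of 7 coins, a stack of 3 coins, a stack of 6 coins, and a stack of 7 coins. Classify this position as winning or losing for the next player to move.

Write each in binary and XOR column by column:
  1001  (9)
  0111  (7)
  0011  (3)
  0110  (6)
  0111  (7)
  ----
  1100  (12)
The nim-sum is 12 ≠ 0, so this is an N-position: the player to move can win.

Winning position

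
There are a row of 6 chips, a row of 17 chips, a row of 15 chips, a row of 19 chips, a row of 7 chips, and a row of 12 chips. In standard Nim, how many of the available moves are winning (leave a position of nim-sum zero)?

0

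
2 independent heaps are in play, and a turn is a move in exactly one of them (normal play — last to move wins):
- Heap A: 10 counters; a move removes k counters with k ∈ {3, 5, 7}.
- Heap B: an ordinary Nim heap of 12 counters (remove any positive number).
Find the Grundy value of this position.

12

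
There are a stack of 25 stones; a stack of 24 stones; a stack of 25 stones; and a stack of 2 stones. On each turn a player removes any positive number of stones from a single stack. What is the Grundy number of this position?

26

Compute the nim-sum pairwise:
25 ^ 24 = 1
1 ^ 25 = 24
24 ^ 2 = 26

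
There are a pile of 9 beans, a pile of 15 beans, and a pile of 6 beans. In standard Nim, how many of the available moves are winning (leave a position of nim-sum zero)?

0

Nim-sum: 9 XOR 15 XOR 6 = 0.
The nim-sum is already 0, so every move leaves a nonzero nim-sum — there are no winning moves.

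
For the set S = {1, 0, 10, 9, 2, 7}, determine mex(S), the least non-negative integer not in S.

3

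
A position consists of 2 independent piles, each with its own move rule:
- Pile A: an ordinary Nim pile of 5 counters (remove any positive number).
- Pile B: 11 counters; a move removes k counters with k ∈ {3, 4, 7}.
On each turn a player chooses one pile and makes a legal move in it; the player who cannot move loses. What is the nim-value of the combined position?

5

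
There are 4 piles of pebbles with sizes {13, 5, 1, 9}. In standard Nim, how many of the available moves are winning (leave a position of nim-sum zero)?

Nim-sum: 13 ^ 5 ^ 1 ^ 9 = 0.
The nim-sum is already 0, so every move leaves a nonzero nim-sum — there are no winning moves.

0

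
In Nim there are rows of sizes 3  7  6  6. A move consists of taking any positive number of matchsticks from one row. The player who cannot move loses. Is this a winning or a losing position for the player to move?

Winning position

Nim-sum: 3 ^ 7 ^ 6 ^ 6 = 4.
The nim-sum is 4 ≠ 0, so this is an N-position: the player to move can win.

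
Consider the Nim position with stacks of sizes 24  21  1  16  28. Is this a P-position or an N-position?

Nim-sum: 24 ⊕ 21 ⊕ 1 ⊕ 16 ⊕ 28 = 0.
The nim-sum is 0, so this is a P-position: the player to move is in a losing position under optimal play.

P-position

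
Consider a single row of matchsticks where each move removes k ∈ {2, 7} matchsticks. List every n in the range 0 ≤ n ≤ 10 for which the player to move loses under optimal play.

0, 1, 4, 5, 9, 10

Build the Grundy sequence with g(k) = mex{g(k−s) : s ∈ {2, 7}, s ≤ k}:
g(0) = mex{} = 0
g(1) = mex{} = 0
g(2) = mex{0} = 1
g(3) = mex{0} = 1
g(4) = mex{1} = 0
g(5) = mex{1} = 0
g(6) = mex{0} = 1
g(7) = mex{0} = 1
g(8) = mex{0,1} = 2
g(9) = mex{1} = 0
g(10) = mex{1,2} = 0
The P-positions (g = 0) in 0..10 are 0, 1, 4, 5, 9, 10.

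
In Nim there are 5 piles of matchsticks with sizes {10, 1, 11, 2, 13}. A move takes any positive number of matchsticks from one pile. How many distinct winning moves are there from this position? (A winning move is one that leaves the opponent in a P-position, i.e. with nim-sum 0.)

Bitwise XOR of the heap sizes:
  1010  (10)
  0001  (1)
  1011  (11)
  0010  (2)
  1101  (13)
  ----
  1111  (15)
The overall nim-sum is X = 15. A pile of size p has a winning move iff p XOR X < p (reduce it to p XOR X).
  10: 10 XOR 15 = 5 < 10 — winning move (to 5).
  1: 1 XOR 15 = 14 ≥ 1 — no move.
  11: 11 XOR 15 = 4 < 11 — winning move (to 4).
  2: 2 XOR 15 = 13 ≥ 2 — no move.
  13: 13 XOR 15 = 2 < 13 — winning move (to 2).
That gives 3 winning moves.

3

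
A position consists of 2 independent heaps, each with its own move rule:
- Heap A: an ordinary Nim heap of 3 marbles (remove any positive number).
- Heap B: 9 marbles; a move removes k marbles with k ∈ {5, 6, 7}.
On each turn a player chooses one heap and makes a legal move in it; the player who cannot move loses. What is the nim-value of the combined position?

Heap A is a plain Nim heap of size 3, so its Grundy value is 3.
Grundy values for heap B (subtraction set {5, 6, 7}):
g(0) = mex{} = 0
g(1) = mex{} = 0
g(2) = mex{} = 0
g(3) = mex{} = 0
g(4) = mex{} = 0
g(5) = mex{0} = 1
g(6) = mex{0} = 1
g(7) = mex{0} = 1
g(8) = mex{0} = 1
g(9) = mex{0} = 1
So g(9) = 1.
By the Sprague-Grundy theorem, the Grundy value of a sum of independent games is the XOR of the component values.
Combined value = 3 ⊕ 1 = 2.

2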